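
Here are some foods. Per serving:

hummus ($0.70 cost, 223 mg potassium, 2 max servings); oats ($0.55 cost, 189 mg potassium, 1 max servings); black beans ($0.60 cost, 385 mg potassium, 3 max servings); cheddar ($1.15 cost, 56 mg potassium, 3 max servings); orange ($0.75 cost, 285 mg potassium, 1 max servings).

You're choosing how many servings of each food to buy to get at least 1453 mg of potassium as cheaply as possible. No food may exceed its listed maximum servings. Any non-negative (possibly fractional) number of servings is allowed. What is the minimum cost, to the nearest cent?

Cost per mg of potassium: black beans $0.0016, orange $0.0026, oats $0.0029, hummus $0.0031, cheddar $0.0205.
Take 3 servings of black beans: +1155.0 mg potassium for $1.80 (total $1.80, still need 298.0 mg).
Take 1 serving of orange: +285.0 mg potassium for $0.75 (total $2.55, still need 13.0 mg).
Take 0.06878 servings of oats: +13.0 mg potassium for $0.04 (total $2.59, still need 0.0 mg).
Greedy by cheapest-per-mg is optimal for a single linear constraint, so the minimum cost is $2.59.

$2.59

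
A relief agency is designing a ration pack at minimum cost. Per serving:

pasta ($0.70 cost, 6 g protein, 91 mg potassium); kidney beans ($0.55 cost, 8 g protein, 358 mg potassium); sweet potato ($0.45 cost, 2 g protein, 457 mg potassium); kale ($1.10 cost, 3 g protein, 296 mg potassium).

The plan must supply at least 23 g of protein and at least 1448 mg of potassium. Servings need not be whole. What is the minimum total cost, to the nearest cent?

pasta only: max(23/6, 1448/91) = 15.91 servings → $11.14.
kidney beans only: max(23/8, 1448/358) = 4.045 servings → $2.22.
sweet potato only: max(23/2, 1448/457) = 11.5 servings → $5.17.
kale only: max(23/3, 1448/296) = 7.667 servings → $8.43.
pasta + kidney beans with both targets exact would need a negative amount; discard.
pasta + sweet potato with both tight: 2.975 servings and 2.576 servings → $3.24.
pasta + kale with both tight: 1.639 servings and 4.388 servings → $5.97.
kidney beans + sweet potato with both tight: 2.59 servings and 1.139 servings → $1.94.
kidney beans + kale with both tight: 1.904 servings and 2.589 servings → $3.90.
sweet potato + kale: the both-tight solution has a negative serving — not a feasible corner.
The minimum over all feasible corners is $1.94.

$1.94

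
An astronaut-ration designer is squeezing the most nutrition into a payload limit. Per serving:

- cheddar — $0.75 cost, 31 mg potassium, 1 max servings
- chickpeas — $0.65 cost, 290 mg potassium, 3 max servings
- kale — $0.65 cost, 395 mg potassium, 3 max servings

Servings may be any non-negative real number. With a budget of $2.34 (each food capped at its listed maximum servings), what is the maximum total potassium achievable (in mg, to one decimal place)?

1359.0 mg

Potassium per dollar: kale 607.7, chickpeas 446.2, cheddar 41.33.
Take 3 servings of kale: spends $1.95, +1185.0 mg potassium (running total 1185.0 mg).
Take 0.6 servings of chickpeas: spends $0.39, +174.0 mg potassium (running total 1359.0 mg).
Filling greedily by potassium-per-dollar is optimal for one linear limit, giving 1359.0 mg.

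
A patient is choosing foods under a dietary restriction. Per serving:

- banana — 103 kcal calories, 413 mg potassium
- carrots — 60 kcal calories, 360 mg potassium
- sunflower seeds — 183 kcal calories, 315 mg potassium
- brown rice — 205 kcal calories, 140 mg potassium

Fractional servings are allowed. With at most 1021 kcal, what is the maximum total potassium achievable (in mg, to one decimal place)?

6126.0 mg

Potassium per kcal: carrots 6, banana 4.01, sunflower seeds 1.721, brown rice 0.6829.
With no serving limits, spend the whole calories allowance on carrots: 1021 kcal / 60 kcal × 360 mg = 6126.0 mg.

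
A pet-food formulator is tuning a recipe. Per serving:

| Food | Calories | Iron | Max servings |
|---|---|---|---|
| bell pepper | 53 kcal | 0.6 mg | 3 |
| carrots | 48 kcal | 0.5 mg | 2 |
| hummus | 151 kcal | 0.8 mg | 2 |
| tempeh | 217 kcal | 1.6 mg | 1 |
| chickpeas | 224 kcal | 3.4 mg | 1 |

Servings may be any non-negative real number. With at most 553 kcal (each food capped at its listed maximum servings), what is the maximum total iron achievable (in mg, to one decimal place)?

Iron per kcal: chickpeas 0.01518, bell pepper 0.01132, carrots 0.01042, tempeh 0.007373, hummus 0.005298.
Take 1 serving of chickpeas: uses 224 kcal, +3.4 mg iron (running total 3.4 mg).
Take 3 servings of bell pepper: uses 159 kcal, +1.8 mg iron (running total 5.2 mg).
Take 2 servings of carrots: uses 96 kcal, +1.0 mg iron (running total 6.2 mg).
Take 0.341 servings of tempeh: uses 74 kcal, +0.5 mg iron (running total 6.7 mg).
Greedy by best ratio exhausts the calories allowance optimally: 6.7 mg.

6.7 mg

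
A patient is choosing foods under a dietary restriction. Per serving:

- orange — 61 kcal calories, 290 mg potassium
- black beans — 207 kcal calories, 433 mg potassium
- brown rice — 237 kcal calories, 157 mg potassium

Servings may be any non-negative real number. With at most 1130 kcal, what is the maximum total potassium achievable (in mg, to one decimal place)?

Potassium per kcal: orange 4.754, black beans 2.092, brown rice 0.6624.
With no serving limits, spend the whole calories allowance on orange: 1130 kcal / 61 kcal × 290 mg = 5372.1 mg.

5372.1 mg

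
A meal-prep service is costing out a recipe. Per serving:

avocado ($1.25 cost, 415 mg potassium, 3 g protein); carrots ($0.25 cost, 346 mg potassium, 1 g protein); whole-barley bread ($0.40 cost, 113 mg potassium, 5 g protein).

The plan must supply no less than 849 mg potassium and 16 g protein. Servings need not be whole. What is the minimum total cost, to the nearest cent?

Minimising a linear cost over {potassium ≥ 849, protein ≥ 16, servings ≥ 0} — the optimum is at a vertex, using one or two foods.
avocado only: max(849/415, 16/3) = 5.333 servings → $6.67.
carrots only: max(849/346, 16/1) = 16 servings → $4.00.
whole-barley bread only: max(849/113, 16/5) = 7.513 servings → $3.01.
avocado + carrots: intersection lies outside the first quadrant.
avocado + whole-barley bread with both tight: 1.404 servings and 2.358 servings → $2.70.
carrots + whole-barley bread with both tight: 1.507 servings and 2.899 servings → $1.54.
Cheapest feasible corner: $1.54.

$1.54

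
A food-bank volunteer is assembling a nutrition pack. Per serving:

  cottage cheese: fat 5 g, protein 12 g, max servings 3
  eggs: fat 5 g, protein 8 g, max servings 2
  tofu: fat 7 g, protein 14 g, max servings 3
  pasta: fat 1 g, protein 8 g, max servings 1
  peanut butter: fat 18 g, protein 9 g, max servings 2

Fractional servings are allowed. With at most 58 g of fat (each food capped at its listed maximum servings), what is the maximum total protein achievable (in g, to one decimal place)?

107.5 g

Protein per g fat: pasta 8, cottage cheese 2.4, tofu 2, eggs 1.6, peanut butter 0.5.
Take 1 serving of pasta: uses 1 g fat, +8.0 g protein (running total 8.0 g).
Take 3 servings of cottage cheese: uses 15 g fat, +36.0 g protein (running total 44.0 g).
Take 3 servings of tofu: uses 21 g fat, +42.0 g protein (running total 86.0 g).
Take 2 servings of eggs: uses 10 g fat, +16.0 g protein (running total 102.0 g).
Take 0.6111 servings of peanut butter: uses 11 g fat, +5.5 g protein (running total 107.5 g).
Greedy by best ratio exhausts the fat allowance optimally: 107.5 g.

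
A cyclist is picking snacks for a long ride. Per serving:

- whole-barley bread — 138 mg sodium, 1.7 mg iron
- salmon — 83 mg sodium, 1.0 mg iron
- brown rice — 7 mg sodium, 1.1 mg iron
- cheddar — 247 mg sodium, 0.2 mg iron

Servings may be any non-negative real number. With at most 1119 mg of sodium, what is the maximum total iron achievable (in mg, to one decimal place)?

Iron per mg sodium: brown rice 0.1571, whole-barley bread 0.01232, salmon 0.01205, cheddar 0.0008097.
With no serving limits, spend the whole sodium allowance on brown rice: 1119 mg / 7 mg × 1.1 mg = 175.8 mg.

175.8 mg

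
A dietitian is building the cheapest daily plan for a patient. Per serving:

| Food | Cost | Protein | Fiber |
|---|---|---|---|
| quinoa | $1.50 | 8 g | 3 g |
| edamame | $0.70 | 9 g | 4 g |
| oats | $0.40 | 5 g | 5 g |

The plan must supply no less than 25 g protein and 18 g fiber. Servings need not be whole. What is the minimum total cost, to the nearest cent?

$1.97

This is a tiny linear program; its minimum lies at a vertex of the feasible set. List the vertices and price them.
quinoa only: max(25/8, 18/3) = 6 servings → $9.00.
edamame only: max(25/9, 18/4) = 4.5 servings → $3.15.
oats only: max(25/5, 18/5) = 5 servings → $2.00.
quinoa + edamame with both targets exact would need a negative amount; discard.
quinoa + oats with both tight: 1.4 servings and 2.76 servings → $3.20.
edamame + oats with both tight: 1.4 servings and 2.48 servings → $1.97.
The minimum over all feasible corners is $1.97.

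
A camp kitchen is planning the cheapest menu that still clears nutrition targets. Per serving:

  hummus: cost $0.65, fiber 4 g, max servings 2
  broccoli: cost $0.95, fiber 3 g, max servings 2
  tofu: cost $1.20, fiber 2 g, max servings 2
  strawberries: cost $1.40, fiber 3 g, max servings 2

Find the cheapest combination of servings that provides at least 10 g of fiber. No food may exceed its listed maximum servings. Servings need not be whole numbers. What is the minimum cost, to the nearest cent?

Cost per g of fiber: hummus $0.1625, broccoli $0.3167, strawberries $0.4667, tofu $0.6000.
Take 2 servings of hummus: +8.0 g fiber for $1.30 (total $1.30, still need 2.0 g).
Take 0.6667 servings of broccoli: +2.0 g fiber for $0.63 (total $1.93, still need 0.0 g).
Filling from the cheapest source first is optimal under one linear minimum: $1.93.

$1.93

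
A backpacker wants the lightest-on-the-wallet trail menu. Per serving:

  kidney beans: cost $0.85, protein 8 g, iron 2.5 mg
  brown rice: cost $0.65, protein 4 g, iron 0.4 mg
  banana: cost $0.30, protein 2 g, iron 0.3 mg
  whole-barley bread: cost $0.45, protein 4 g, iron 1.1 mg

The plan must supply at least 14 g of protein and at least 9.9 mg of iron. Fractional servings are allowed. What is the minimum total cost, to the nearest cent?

Minimising a linear cost over {protein ≥ 14, iron ≥ 9.9, servings ≥ 0} — the optimum is at a vertex, using one or two foods.
kidney beans only: max(14/8, 9.9/2.5) = 3.96 servings → $3.37.
brown rice only: max(14/4, 9.9/0.4) = 24.75 servings → $16.09.
banana only: max(14/2, 9.9/0.3) = 33 servings → $9.90.
whole-barley bread only: max(14/4, 9.9/1.1) = 9 servings → $4.05.
kidney beans + brown rice: intersection lies outside the first quadrant.
kidney beans + banana: the both-tight solution has a negative serving — not a feasible corner.
kidney beans + whole-barley bread: intersection lies outside the first quadrant.
brown rice + banana: the both-tight solution has a negative serving — not a feasible corner.
brown rice + whole-barley bread: the both-tight solution has a negative serving — not a feasible corner.
banana + whole-barley bread: the both-tight solution has a negative serving — not a feasible corner.
So the least-cost plan costs $3.37.

$3.37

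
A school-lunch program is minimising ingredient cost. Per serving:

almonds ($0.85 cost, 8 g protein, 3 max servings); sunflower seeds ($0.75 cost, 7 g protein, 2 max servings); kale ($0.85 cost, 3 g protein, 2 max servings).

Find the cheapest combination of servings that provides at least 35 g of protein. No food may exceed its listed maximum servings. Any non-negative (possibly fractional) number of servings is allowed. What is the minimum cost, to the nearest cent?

Cost per g of protein: almonds $0.1062, sunflower seeds $0.1071, kale $0.2833.
Take 3 servings of almonds: +24.0 g protein for $2.55 (total $2.55, still need 11.0 g).
Take 1.571 servings of sunflower seeds: +11.0 g protein for $1.18 (total $3.73, still need 0.0 g).
Filling from the cheapest source first is optimal under one linear minimum: $3.73.

$3.73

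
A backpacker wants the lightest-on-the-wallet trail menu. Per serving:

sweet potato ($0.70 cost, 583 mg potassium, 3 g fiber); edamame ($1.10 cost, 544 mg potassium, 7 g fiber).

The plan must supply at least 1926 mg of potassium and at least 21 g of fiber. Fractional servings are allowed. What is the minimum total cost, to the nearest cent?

sweet potato only: max(1926/583, 21/3) = 7 servings → $4.90.
edamame only: max(1926/544, 21/7) = 3.54 servings → $3.89.
sweet potato + edamame with both tight: 0.8403 servings and 2.64 servings → $3.49.
So the least-cost plan costs $3.49.

$3.49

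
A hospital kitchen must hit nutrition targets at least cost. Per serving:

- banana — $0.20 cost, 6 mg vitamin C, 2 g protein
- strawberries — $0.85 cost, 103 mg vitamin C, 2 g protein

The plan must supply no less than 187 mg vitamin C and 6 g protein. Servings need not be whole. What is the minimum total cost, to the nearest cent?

$1.73

An LP optimum is at a vertex; with two nutrient constraints at most two foods are used. Check each candidate.
banana only: max(187/6, 6/2) = 31.17 servings → $6.23.
strawberries only: max(187/103, 6/2) = 3 servings → $2.55.
banana + strawberries with both tight: 1.258 servings and 1.742 servings → $1.73.
So the least-cost plan costs $1.73.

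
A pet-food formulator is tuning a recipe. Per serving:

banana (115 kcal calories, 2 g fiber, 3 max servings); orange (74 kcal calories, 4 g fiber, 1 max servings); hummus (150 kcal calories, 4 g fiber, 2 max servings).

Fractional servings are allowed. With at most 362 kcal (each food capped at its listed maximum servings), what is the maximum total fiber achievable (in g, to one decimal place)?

11.7 g

Fiber per kcal: orange 0.05405, hummus 0.02667, banana 0.01739.
Take 1 serving of orange: uses 74 kcal, +4.0 g fiber (running total 4.0 g).
Take 1.92 servings of hummus: uses 288 kcal, +7.7 g fiber (running total 11.7 g).
Greedy by best ratio exhausts the calories allowance optimally: 11.7 g.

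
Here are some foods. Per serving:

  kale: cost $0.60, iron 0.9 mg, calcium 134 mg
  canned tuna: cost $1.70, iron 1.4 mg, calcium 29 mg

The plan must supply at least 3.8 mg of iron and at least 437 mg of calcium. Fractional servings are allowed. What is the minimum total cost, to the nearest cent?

$2.53

For a min-cost LP with two ≥-constraints, a basic feasible solution has at most two positive variables.
kale only: max(3.8/0.9, 437/134) = 4.222 servings → $2.53.
canned tuna only: max(3.8/1.4, 437/29) = 15.07 servings → $25.62.
kale + canned tuna with both tight: 3.106 servings and 0.7176 servings → $3.08.
So the least-cost plan costs $2.53.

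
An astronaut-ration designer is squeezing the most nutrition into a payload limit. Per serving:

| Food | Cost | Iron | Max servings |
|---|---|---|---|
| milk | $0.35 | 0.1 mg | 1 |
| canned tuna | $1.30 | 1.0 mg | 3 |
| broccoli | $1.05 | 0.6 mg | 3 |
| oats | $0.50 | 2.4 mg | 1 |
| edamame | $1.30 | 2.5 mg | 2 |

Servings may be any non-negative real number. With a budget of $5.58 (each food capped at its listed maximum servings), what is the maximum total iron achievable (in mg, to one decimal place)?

9.3 mg

Iron per dollar: oats 4.8, edamame 1.923, canned tuna 0.7692, broccoli 0.5714, milk 0.2857.
Take 1 serving of oats: spends $0.50, +2.4 mg iron (running total 2.4 mg).
Take 2 servings of edamame: spends $2.60, +5.0 mg iron (running total 7.4 mg).
Take 1.908 servings of canned tuna: spends $2.48, +1.9 mg iron (running total 9.3 mg).
Greedy by best ratio exhausts the cost allowance optimally: 9.3 mg.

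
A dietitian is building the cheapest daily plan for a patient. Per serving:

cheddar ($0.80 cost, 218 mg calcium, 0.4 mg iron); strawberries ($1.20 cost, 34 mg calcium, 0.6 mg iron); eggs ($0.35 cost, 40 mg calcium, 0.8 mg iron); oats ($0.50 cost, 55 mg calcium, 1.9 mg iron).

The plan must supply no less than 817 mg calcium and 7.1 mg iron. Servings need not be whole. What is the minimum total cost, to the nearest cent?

$3.93

An LP optimum is at a vertex; with two nutrient constraints at most two foods are used. Check each candidate.
cheddar only: max(817/218, 7.1/0.4) = 17.75 servings → $14.20.
strawberries only: max(817/34, 7.1/0.6) = 24.03 servings → $28.84.
eggs only: max(817/40, 7.1/0.8) = 20.43 servings → $7.15.
oats only: max(817/55, 7.1/1.9) = 14.85 servings → $7.43.
cheddar + strawberries with both tight: 2.123 servings and 10.42 servings → $14.20.
cheddar + eggs with both tight: 2.333 servings and 7.708 servings → $4.56.
cheddar + oats with both tight: 2.962 servings and 3.113 servings → $3.93.
strawberries + eggs: intersection lies outside the first quadrant.
strawberries + oats: the both-tight solution has a negative serving — not a feasible corner.
eggs + oats: intersection lies outside the first quadrant.
So the least-cost plan costs $3.93.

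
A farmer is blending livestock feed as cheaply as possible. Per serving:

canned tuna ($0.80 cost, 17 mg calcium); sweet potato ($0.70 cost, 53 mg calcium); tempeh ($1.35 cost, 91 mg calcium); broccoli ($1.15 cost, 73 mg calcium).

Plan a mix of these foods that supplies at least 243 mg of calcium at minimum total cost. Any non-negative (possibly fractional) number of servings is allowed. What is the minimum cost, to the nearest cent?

$3.21

Cost per mg of calcium: sweet potato $0.0132, tempeh $0.0148, broccoli $0.0158, canned tuna $0.0471.
With no serving limits, use only sweet potato: 243 mg / 53 mg = 4.585 servings × $0.70 = $3.21.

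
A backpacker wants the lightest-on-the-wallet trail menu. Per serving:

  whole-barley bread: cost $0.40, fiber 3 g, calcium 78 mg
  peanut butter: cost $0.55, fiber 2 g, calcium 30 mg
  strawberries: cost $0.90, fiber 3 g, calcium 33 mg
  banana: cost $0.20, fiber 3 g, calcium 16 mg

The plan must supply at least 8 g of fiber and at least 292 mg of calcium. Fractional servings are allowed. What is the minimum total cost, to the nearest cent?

$1.50

With two linear requirements the optimum uses one or two foods; enumerate the corners.
whole-barley bread only: max(8/3, 292/78) = 3.744 servings → $1.50.
peanut butter only: max(8/2, 292/30) = 9.733 servings → $5.35.
strawberries only: max(8/3, 292/33) = 8.848 servings → $7.96.
banana only: max(8/3, 292/16) = 18.25 servings → $3.65.
whole-barley bread + peanut butter: the both-tight solution has a negative serving — not a feasible corner.
whole-barley bread + strawberries with both targets exact would need a negative amount; discard.
whole-barley bread + banana: the both-tight solution has a negative serving — not a feasible corner.
peanut butter + strawberries: intersection lies outside the first quadrant.
peanut butter + banana: intersection lies outside the first quadrant.
strawberries + banana: intersection lies outside the first quadrant.
Cheapest feasible corner: $1.50.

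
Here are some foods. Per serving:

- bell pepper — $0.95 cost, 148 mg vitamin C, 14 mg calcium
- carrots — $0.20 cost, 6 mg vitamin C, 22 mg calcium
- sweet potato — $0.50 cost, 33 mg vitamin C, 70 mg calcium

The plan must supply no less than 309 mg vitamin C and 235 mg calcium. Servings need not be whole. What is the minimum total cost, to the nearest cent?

$2.87

A basic optimal solution has at most two foods positive. Try each food alone and each pair with both targets met exactly.
bell pepper only: max(309/148, 235/14) = 16.79 servings → $15.95.
carrots only: max(309/6, 235/22) = 51.5 servings → $10.30.
sweet potato only: max(309/33, 235/70) = 9.364 servings → $4.68.
bell pepper + carrots with both tight: 1.699 servings and 9.601 servings → $3.53.
bell pepper + sweet potato with both tight: 1.402 servings and 3.077 servings → $2.87.
carrots + sweet potato with both targets exact would need a negative amount; discard.
The minimum over all feasible corners is $2.87.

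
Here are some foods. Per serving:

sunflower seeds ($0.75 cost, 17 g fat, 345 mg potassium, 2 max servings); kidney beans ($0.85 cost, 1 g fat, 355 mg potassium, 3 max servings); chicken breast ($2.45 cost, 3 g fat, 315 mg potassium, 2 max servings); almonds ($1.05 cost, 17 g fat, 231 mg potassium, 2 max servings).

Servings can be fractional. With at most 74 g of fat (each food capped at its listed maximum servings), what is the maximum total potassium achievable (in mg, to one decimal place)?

2806.2 mg

Potassium per g fat: kidney beans 355, chicken breast 105, sunflower seeds 20.29, almonds 13.59.
Take 3 servings of kidney beans: uses 3 g fat, +1065.0 mg potassium (running total 1065.0 mg).
Take 2 servings of chicken breast: uses 6 g fat, +630.0 mg potassium (running total 1695.0 mg).
Take 2 servings of sunflower seeds: uses 34 g fat, +690.0 mg potassium (running total 2385.0 mg).
Take 1.824 servings of almonds: uses 31 g fat, +421.2 mg potassium (running total 2806.2 mg).
Greedy by best ratio exhausts the fat allowance optimally: 2806.2 mg.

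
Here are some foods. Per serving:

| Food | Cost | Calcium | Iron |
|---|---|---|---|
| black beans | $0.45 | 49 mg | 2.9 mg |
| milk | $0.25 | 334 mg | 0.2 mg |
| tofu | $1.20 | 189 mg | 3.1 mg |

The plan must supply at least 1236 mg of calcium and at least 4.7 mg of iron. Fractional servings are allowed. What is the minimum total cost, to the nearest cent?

With two linear requirements the optimum uses one or two foods; enumerate the corners.
black beans only: max(1236/49, 4.7/2.9) = 25.22 servings → $11.35.
milk only: max(1236/334, 4.7/0.2) = 23.5 servings → $5.88.
tofu only: max(1236/189, 4.7/3.1) = 6.54 servings → $7.85.
black beans + milk with both tight: 1.379 servings and 3.498 servings → $1.50.
black beans + tofu: intersection lies outside the first quadrant.
milk + tofu with both tight: 2.95 servings and 1.326 servings → $2.33.
So the least-cost plan costs $1.50.

$1.50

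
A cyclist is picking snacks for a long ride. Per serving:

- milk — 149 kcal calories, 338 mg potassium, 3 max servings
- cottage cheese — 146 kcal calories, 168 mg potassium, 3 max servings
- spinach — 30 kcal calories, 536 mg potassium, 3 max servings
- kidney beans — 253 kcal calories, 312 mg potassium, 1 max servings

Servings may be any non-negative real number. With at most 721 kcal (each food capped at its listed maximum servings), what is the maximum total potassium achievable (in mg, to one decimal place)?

2848.9 mg

Potassium per kcal: spinach 17.87, milk 2.268, kidney beans 1.233, cottage cheese 1.151.
Take 3 servings of spinach: uses 90 kcal, +1608.0 mg potassium (running total 1608.0 mg).
Take 3 servings of milk: uses 447 kcal, +1014.0 mg potassium (running total 2622.0 mg).
Take 0.7273 servings of kidney beans: uses 184 kcal, +226.9 mg potassium (running total 2848.9 mg).
Filling greedily by potassium-per-kcal is optimal for one linear limit, giving 2848.9 mg.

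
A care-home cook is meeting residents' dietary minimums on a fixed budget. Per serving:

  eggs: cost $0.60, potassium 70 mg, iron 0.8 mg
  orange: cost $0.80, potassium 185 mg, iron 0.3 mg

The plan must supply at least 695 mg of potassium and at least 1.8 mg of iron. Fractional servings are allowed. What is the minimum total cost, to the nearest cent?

eggs only: max(695/70, 1.8/0.8) = 9.929 servings → $5.96.
orange only: max(695/185, 1.8/0.3) = 6 servings → $4.80.
eggs + orange with both tight: 0.9803 servings and 3.386 servings → $3.30.
The minimum over all feasible corners is $3.30.

$3.30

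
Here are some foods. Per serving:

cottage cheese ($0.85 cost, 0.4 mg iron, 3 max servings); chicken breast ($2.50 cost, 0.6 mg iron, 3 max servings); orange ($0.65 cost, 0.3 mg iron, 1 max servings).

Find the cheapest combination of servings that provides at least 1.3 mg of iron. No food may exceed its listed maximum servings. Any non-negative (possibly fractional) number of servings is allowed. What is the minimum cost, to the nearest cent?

Cost per mg of iron: cottage cheese $2.1250, orange $2.1667, chicken breast $4.1667.
Take 3 servings of cottage cheese: +1.2 mg iron for $2.55 (total $2.55, still need 0.1 mg).
Take 0.3333 servings of orange: +0.1 mg iron for $0.22 (total $2.77, still need 0.0 mg).
Filling from the cheapest source first is optimal under one linear minimum: $2.77.

$2.77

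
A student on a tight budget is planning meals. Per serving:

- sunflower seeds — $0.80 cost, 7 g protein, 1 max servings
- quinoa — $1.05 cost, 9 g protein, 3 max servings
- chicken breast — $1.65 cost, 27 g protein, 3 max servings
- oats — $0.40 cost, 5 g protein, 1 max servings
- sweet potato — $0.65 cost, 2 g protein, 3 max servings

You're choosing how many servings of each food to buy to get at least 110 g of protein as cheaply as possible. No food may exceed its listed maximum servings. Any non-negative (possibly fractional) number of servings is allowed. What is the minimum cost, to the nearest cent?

Cost per g of protein: chicken breast $0.0611, oats $0.0800, sunflower seeds $0.1143, quinoa $0.1167, sweet potato $0.3250.
Take 3 servings of chicken breast: +81.0 g protein for $4.95 (total $4.95, still need 29.0 g).
Take 1 serving of oats: +5.0 g protein for $0.40 (total $5.35, still need 24.0 g).
Take 1 serving of sunflower seeds: +7.0 g protein for $0.80 (total $6.15, still need 17.0 g).
Take 1.889 servings of quinoa: +17.0 g protein for $1.98 (total $8.13, still need 0.0 g).
Filling from the cheapest source first is optimal under one linear minimum: $8.13.

$8.13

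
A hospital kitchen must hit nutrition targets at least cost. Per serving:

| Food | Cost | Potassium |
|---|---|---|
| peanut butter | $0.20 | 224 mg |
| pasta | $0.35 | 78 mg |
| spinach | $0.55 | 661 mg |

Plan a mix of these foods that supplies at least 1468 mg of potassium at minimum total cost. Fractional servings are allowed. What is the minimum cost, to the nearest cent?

$1.22

Cost per mg of potassium: spinach $0.0008, peanut butter $0.0009, pasta $0.0045.
With no serving limits, use only spinach: 1468 mg / 661 mg = 2.221 servings × $0.55 = $1.22.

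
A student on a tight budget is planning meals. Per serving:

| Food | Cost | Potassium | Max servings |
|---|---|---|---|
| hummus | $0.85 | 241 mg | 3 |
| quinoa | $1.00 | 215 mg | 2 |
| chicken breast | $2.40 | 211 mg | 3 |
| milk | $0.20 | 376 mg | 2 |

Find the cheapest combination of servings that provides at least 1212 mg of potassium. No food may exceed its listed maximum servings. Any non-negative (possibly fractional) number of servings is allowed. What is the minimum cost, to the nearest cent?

Cost per mg of potassium: milk $0.0005, hummus $0.0035, quinoa $0.0047, chicken breast $0.0114.
Take 2 servings of milk: +752.0 mg potassium for $0.40 (total $0.40, still need 460.0 mg).
Take 1.909 servings of hummus: +460.0 mg potassium for $1.62 (total $2.02, still need 0.0 mg).
Filling from the cheapest source first is optimal under one linear minimum: $2.02.

$2.02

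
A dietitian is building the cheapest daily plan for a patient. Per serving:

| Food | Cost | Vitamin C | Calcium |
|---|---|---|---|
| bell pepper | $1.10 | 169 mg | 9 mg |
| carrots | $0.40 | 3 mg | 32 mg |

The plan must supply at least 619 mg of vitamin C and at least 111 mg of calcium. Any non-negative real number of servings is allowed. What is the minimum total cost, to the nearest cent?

$4.96

A basic optimal solution has at most two foods positive. Try each food alone and each pair with both targets met exactly.
bell pepper only: max(619/169, 111/9) = 12.33 servings → $13.57.
carrots only: max(619/3, 111/32) = 206.3 servings → $82.53.
bell pepper + carrots with both tight: 3.619 servings and 2.451 servings → $4.96.
So the least-cost plan costs $4.96.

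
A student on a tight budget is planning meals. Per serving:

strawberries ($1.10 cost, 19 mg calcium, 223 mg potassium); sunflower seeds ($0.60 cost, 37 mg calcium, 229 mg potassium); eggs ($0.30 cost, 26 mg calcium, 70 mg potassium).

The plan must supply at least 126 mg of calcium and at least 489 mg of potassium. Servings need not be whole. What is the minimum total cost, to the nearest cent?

With two linear requirements the optimum uses one or two foods; enumerate the corners.
strawberries only: max(126/19, 489/223) = 6.632 servings → $7.29.
sunflower seeds only: max(126/37, 489/229) = 3.405 servings → $2.04.
eggs only: max(126/26, 489/70) = 6.986 servings → $2.10.
strawberries + sunflower seeds: the both-tight solution has a negative serving — not a feasible corner.
strawberries + eggs with both tight: 0.8715 servings and 4.209 servings → $2.22.
sunflower seeds + eggs with both tight: 1.158 servings and 3.199 servings → $1.65.
Cheapest feasible corner: $1.65.

$1.65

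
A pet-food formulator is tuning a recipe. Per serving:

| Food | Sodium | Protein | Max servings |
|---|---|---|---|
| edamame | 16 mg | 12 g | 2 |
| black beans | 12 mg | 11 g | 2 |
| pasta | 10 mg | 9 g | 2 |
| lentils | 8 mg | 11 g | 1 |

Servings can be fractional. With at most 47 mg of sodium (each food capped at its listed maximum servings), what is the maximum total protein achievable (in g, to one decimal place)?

Protein per mg sodium: lentils 1.375, black beans 0.9167, pasta 0.9, edamame 0.75.
Take 1 serving of lentils: uses 8 mg sodium, +11.0 g protein (running total 11.0 g).
Take 2 servings of black beans: uses 24 mg sodium, +22.0 g protein (running total 33.0 g).
Take 1.5 servings of pasta: uses 15 mg sodium, +13.5 g protein (running total 46.5 g).
Filling greedily by protein-per-mg sodium is optimal for one linear limit, giving 46.5 g.

46.5 g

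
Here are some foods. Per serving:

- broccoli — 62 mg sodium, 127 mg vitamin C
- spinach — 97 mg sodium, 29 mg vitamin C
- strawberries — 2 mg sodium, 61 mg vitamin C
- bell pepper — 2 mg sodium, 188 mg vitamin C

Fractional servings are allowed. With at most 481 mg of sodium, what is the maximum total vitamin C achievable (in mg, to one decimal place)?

45214.0 mg

Vitamin C per mg sodium: bell pepper 94, strawberries 30.5, broccoli 2.048, spinach 0.299.
With no serving limits, spend the whole sodium allowance on bell pepper: 481 mg / 2 mg × 188 mg = 45214.0 mg.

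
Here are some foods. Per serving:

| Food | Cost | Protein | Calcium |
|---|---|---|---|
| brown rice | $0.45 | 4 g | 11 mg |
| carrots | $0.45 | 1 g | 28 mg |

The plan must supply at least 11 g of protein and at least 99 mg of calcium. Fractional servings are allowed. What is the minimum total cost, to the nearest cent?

$2.16

Compare the cost at each extreme point of the feasible region.
brown rice only: max(11/4, 99/11) = 9 servings → $4.05.
carrots only: max(11/1, 99/28) = 11 servings → $4.95.
brown rice + carrots with both tight: 2.069 servings and 2.723 servings → $2.16.
So the least-cost plan costs $2.16.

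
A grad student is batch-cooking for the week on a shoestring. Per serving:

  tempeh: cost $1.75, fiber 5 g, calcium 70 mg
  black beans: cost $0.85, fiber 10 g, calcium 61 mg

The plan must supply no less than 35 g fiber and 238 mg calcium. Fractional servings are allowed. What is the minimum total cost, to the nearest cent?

$3.32

The cheapest plan sits at a corner of the feasible region — with two constraints it uses at most two foods.
tempeh only: max(35/5, 238/70) = 7 servings → $12.25.
black beans only: max(35/10, 238/61) = 3.902 servings → $3.32.
tempeh + black beans with both tight: 0.6203 servings and 3.19 servings → $3.80.
So the least-cost plan costs $3.32.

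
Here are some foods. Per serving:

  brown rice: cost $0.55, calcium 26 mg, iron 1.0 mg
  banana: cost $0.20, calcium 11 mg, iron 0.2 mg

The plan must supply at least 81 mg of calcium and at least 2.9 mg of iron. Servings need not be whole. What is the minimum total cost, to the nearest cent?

$1.68

Compare the cost at each extreme point of the feasible region.
brown rice only: max(81/26, 2.9/1.0) = 3.115 servings → $1.71.
banana only: max(81/11, 2.9/0.2) = 14.5 servings → $2.90.
brown rice + banana with both tight: 2.707 servings and 0.9655 servings → $1.68.
So the least-cost plan costs $1.68.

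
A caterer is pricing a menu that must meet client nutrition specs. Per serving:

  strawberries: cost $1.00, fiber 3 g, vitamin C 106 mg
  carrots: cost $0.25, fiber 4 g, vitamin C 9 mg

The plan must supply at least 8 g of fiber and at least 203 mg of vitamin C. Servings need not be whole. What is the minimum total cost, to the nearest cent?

$2.01

An LP optimum is at a vertex; with two nutrient constraints at most two foods are used. Check each candidate.
strawberries only: max(8/3, 203/106) = 2.667 servings → $2.67.
carrots only: max(8/4, 203/9) = 22.56 servings → $5.64.
strawberries + carrots with both tight: 1.864 servings and 0.602 servings → $2.01.
So the least-cost plan costs $2.01.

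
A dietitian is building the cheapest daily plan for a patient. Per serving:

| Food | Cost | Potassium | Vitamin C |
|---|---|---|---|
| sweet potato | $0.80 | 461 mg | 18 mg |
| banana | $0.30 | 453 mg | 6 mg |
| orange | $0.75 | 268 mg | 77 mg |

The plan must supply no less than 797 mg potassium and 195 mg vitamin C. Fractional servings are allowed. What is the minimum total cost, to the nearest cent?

$1.97

At the optimum either one food covers both requirements or two foods hit both targets exactly; no other combination can be cheaper.
sweet potato only: max(797/461, 195/18) = 10.83 servings → $8.67.
banana only: max(797/453, 195/6) = 32.5 servings → $9.75.
orange only: max(797/268, 195/77) = 2.974 servings → $2.23.
sweet potato + banana: the both-tight solution has a negative serving — not a feasible corner.
sweet potato + orange with both tight: 0.297 servings and 2.463 servings → $2.08.
banana + orange with both tight: 0.2738 servings and 2.511 servings → $1.97.
The minimum over all feasible corners is $1.97.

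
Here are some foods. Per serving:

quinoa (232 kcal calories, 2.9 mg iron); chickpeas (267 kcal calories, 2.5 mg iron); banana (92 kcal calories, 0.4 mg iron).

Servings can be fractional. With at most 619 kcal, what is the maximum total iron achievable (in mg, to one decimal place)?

7.7 mg

Iron per kcal: quinoa 0.0125, chickpeas 0.009363, banana 0.004348.
With no serving limits, spend the whole calories allowance on quinoa: 619 kcal / 232 kcal × 2.9 mg = 7.7 mg.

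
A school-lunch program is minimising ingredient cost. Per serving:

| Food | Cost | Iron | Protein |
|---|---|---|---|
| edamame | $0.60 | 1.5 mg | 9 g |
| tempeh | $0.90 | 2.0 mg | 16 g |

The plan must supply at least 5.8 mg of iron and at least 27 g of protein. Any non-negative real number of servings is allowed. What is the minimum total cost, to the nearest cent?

Minimising a linear cost over {iron ≥ 5.8, protein ≥ 27, servings ≥ 0} — the optimum is at a vertex, using one or two foods.
edamame only: max(5.8/1.5, 27/9) = 3.867 servings → $2.32.
tempeh only: max(5.8/2.0, 27/16) = 2.9 servings → $2.61.
edamame + tempeh: intersection lies outside the first quadrant.
Cheapest feasible corner: $2.32.

$2.32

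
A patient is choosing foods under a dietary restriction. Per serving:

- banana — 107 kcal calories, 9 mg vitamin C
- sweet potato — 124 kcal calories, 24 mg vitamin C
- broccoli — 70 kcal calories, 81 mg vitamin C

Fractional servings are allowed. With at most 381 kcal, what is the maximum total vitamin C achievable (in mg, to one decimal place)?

440.9 mg

Vitamin C per kcal: broccoli 1.157, sweet potato 0.1935, banana 0.08411.
With no serving limits, spend the whole calories allowance on broccoli: 381 kcal / 70 kcal × 81 mg = 440.9 mg.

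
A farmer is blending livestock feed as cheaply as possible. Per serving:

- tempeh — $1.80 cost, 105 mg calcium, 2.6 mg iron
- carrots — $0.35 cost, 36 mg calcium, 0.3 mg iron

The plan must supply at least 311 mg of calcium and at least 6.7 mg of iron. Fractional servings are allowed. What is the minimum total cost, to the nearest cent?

$4.88

At the optimum either one food covers both requirements or two foods hit both targets exactly; no other combination can be cheaper.
tempeh only: max(311/105, 6.7/2.6) = 2.962 servings → $5.33.
carrots only: max(311/36, 6.7/0.3) = 22.33 servings → $7.82.
tempeh + carrots with both tight: 2.382 servings and 1.692 servings → $4.88.
Cheapest feasible corner: $4.88.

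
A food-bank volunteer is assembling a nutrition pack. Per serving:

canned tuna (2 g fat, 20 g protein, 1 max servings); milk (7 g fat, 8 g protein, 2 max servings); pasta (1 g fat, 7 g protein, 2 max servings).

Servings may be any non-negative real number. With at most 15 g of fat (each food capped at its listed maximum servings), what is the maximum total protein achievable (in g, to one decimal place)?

46.6 g

Protein per g fat: canned tuna 10, pasta 7, milk 1.143.
Take 1 serving of canned tuna: uses 2 g fat, +20.0 g protein (running total 20.0 g).
Take 2 servings of pasta: uses 2 g fat, +14.0 g protein (running total 34.0 g).
Take 1.571 servings of milk: uses 11 g fat, +12.6 g protein (running total 46.6 g).
Filling greedily by protein-per-g fat is optimal for one linear limit, giving 46.6 g.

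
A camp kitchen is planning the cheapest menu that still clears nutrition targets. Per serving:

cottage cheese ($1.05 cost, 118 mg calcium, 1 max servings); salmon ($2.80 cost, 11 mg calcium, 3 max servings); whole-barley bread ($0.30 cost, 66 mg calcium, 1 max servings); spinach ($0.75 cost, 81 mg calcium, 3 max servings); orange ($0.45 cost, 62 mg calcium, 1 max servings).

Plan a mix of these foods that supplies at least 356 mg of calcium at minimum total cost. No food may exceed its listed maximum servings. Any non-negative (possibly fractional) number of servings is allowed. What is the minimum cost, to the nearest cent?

Cost per mg of calcium: whole-barley bread $0.0045, orange $0.0073, cottage cheese $0.0089, spinach $0.0093, salmon $0.2545.
Take 1 serving of whole-barley bread: +66.0 mg calcium for $0.30 (total $0.30, still need 290.0 mg).
Take 1 serving of orange: +62.0 mg calcium for $0.45 (total $0.75, still need 228.0 mg).
Take 1 serving of cottage cheese: +118.0 mg calcium for $1.05 (total $1.80, still need 110.0 mg).
Take 1.358 servings of spinach: +110.0 mg calcium for $1.02 (total $2.82, still need 0.0 mg).
Greedy by cheapest-per-mg is optimal for a single linear constraint, so the minimum cost is $2.82.

$2.82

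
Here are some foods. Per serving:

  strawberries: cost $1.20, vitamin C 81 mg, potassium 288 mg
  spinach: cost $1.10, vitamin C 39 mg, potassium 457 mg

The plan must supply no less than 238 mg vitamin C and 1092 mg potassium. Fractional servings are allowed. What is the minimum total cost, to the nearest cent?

Minimising a linear cost over {vitamin C ≥ 238, potassium ≥ 1092, servings ≥ 0} — the optimum is at a vertex, using one or two foods.
strawberries only: max(238/81, 1092/288) = 3.792 servings → $4.55.
spinach only: max(238/39, 1092/457) = 6.103 servings → $6.71.
strawberries + spinach with both tight: 2.567 servings and 0.7721 servings → $3.93.
So the least-cost plan costs $3.93.

$3.93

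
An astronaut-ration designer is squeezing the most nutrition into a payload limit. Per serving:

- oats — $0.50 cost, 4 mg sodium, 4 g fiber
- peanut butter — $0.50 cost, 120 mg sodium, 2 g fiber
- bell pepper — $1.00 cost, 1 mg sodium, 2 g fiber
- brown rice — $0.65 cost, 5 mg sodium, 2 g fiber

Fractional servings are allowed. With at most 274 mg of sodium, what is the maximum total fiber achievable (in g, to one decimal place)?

Fiber per mg sodium: bell pepper 2, oats 1, brown rice 0.4, peanut butter 0.01667.
With no serving limits, spend the whole sodium allowance on bell pepper: 274 mg / 1 mg × 2 g = 548.0 g.

548.0 g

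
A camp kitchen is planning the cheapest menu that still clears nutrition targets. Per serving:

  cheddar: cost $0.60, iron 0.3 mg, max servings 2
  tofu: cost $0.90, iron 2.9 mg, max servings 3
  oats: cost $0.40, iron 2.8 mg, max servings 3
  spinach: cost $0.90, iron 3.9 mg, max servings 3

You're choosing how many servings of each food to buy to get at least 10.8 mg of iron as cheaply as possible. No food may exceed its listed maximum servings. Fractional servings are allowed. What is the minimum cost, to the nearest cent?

Cost per mg of iron: oats $0.1429, spinach $0.2308, tofu $0.3103, cheddar $2.0000.
Take 3 servings of oats: +8.4 mg iron for $1.20 (total $1.20, still need 2.4 mg).
Take 0.6154 servings of spinach: +2.4 mg iron for $0.55 (total $1.75, still need 0.0 mg).
Filling from the cheapest source first is optimal under one linear minimum: $1.75.

$1.75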